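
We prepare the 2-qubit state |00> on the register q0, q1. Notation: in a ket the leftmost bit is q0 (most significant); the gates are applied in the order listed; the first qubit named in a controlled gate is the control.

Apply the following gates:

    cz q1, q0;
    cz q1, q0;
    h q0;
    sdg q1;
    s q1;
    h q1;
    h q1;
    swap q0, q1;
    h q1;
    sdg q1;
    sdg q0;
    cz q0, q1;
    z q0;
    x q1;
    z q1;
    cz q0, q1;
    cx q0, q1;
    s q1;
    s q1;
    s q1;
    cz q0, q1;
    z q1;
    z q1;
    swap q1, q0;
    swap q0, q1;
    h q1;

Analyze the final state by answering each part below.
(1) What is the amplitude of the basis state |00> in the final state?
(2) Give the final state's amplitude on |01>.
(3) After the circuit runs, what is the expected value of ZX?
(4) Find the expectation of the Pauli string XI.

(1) |00> carries amplitude sqrt(2)*I/2 in the final state.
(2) The amplitude on |01> is -sqrt(2)*I/2.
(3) The expectation value of ZX is -1.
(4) In the final state, XI has expectation 0.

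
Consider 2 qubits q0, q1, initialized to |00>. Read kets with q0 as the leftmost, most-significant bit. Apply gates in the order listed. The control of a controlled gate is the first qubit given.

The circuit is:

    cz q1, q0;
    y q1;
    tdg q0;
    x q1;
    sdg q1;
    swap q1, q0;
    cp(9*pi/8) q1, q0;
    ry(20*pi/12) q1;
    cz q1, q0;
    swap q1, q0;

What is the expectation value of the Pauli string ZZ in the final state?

In the final state, ZZ has expectation 1/2.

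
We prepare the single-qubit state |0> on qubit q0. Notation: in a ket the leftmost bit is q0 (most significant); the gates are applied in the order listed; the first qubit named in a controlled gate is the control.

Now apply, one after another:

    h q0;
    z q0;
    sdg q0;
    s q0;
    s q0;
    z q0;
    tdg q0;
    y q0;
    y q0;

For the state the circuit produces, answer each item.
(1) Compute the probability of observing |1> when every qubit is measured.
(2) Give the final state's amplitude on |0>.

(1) The probability of measuring |1> is 1/2.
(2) |0> carries amplitude sqrt(2)/2 in the final state.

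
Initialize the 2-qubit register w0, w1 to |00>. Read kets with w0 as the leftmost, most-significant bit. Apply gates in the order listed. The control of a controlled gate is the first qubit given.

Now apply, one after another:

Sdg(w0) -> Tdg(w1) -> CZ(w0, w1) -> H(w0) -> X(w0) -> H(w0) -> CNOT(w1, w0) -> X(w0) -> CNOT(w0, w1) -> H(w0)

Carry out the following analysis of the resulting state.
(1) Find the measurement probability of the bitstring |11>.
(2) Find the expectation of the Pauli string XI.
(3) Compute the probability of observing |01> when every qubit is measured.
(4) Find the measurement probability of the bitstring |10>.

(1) A full measurement returns |11> with probability 1/2.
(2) In the final state, XI has expectation -1.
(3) Outcome |01> occurs with probability 1/2.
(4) The probability of measuring |10> is 0.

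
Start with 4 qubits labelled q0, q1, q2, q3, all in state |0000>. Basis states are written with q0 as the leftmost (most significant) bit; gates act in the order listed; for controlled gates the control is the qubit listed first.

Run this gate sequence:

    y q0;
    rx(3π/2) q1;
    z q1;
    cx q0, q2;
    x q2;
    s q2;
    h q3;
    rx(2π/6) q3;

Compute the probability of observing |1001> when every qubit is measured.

A full measurement returns |1001> with probability 1/4.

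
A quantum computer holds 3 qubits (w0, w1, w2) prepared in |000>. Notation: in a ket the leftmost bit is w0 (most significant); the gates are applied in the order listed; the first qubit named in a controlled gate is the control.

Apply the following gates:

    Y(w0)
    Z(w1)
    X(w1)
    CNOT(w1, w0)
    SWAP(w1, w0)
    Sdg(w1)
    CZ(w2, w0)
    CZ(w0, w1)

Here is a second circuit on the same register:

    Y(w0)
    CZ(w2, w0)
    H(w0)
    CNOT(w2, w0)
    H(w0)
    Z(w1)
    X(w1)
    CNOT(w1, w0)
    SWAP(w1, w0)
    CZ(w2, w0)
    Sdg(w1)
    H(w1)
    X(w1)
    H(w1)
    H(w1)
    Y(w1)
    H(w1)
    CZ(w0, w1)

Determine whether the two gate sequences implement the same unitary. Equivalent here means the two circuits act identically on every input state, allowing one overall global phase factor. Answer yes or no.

No: there is an input state on which the two circuits produce genuinely different outputs (not merely differing by a phase).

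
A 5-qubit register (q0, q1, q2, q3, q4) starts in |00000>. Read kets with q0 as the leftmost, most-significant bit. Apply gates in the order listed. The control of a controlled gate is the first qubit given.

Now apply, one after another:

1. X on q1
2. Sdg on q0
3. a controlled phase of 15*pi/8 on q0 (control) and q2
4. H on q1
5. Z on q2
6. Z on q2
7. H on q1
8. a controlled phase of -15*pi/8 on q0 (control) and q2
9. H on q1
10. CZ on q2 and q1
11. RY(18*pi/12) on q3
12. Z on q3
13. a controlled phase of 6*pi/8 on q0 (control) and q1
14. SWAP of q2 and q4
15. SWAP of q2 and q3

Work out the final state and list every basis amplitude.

The resulting statevector has amplitude -1/2 on |00000>, -1/2 on |00100>, 1/2 on |01000>, 1/2 on |01100>, and 0 on every other basis state. Key observation: steps 3-8 multiply out to the identity, so the circuit reduces to the remaining gates.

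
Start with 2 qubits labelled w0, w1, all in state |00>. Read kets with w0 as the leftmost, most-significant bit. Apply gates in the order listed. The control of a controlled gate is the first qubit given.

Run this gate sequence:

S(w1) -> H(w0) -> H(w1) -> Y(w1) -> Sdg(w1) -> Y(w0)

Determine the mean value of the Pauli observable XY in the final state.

In the final state, XY has expectation -1.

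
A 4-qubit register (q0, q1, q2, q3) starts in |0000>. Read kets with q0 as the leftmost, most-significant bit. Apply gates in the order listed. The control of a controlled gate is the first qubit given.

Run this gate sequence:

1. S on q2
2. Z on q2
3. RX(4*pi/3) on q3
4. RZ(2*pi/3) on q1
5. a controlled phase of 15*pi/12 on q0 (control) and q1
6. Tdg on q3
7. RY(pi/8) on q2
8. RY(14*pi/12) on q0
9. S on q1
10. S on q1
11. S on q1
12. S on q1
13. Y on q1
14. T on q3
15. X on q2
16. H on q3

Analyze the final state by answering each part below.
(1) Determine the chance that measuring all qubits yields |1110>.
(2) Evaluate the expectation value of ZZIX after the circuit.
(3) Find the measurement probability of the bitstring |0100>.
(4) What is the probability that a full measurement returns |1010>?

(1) A full measurement returns |1110> with probability (sqrt(3) + 2)*(sqrt(sqrt(2) + 2) + 2)/32. Key observation: steps 9-12 multiply out to the identity, so the circuit reduces to the remaining gates.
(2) The expectation value of ZZIX is -sqrt(3)/4.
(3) A full measurement returns |0100> with probability (2 - sqrt(3))*(2 - sqrt(sqrt(2) + 2))/32.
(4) The probability of measuring |1010> is 0.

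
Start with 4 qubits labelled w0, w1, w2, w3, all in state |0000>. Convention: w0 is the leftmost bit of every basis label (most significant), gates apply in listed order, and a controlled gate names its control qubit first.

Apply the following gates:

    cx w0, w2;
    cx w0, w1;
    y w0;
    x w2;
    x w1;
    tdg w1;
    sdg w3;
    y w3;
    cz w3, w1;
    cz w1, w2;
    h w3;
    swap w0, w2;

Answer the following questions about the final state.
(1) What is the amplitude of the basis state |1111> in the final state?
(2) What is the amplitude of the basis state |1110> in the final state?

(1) The amplitude on |1111> is -sqrt(2)*exp(3*I*pi/4)/2.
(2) The final state's coefficient on |1110> equals sqrt(2)*exp(3*I*pi/4)/2.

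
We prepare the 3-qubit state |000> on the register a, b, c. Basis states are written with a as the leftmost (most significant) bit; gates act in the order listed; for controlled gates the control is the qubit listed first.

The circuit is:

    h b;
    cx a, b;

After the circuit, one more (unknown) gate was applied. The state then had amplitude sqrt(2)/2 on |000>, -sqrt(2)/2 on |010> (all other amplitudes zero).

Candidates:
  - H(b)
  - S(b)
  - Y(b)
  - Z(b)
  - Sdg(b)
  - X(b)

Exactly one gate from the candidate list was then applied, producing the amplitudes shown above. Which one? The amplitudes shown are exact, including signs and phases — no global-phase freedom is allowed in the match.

The unique candidate consistent with the amplitudes is Z(b).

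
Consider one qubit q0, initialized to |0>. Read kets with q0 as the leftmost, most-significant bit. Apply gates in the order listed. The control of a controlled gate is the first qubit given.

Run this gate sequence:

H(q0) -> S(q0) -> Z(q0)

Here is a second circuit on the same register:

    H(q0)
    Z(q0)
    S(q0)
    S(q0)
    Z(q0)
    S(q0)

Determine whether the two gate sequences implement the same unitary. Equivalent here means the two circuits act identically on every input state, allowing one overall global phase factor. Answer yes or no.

Yes, they are equivalent — the unitaries differ by at most a global phase.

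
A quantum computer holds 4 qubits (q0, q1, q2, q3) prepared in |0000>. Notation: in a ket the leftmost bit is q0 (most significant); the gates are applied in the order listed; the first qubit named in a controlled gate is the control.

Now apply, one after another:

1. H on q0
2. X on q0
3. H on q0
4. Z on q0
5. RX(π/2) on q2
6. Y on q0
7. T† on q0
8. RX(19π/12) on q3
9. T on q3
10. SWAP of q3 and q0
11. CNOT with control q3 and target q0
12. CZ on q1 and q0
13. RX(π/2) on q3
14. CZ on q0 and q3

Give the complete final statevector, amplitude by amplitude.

After the circuit, the state carries amplitude -I*sqrt(3*sqrt(2) + 6)/8 + I*sqrt(2 - sqrt(2))/8 on |0000>, -sqrt(2 - sqrt(2))/8 + sqrt(3*sqrt(2) + 6)/8 on |0001>, -sqrt(3*sqrt(2) + 6)/8 + sqrt(2 - sqrt(2))/8 on |0010>, -I*sqrt(3*sqrt(2) + 6)/8 + I*sqrt(2 - sqrt(2))/8 on |0011>, 0 on |0100>, 0 on |0101>, 0 on |0110>, 0 on |0111>, (sqrt(6 - 3*sqrt(2))/8 + sqrt(sqrt(2) + 2)/8)*exp(3*I*pi/4) on |1000>, (sqrt(6 - 3*sqrt(2))/8 + sqrt(sqrt(2) + 2)/8)*exp(I*pi/4) on |1001>, (sqrt(6 - 3*sqrt(2))/8 + sqrt(sqrt(2) + 2)/8)*exp(I*pi/4) on |1010>, (-sqrt(sqrt(2) + 2)/8 - sqrt(6 - 3*sqrt(2))/8)*exp(3*I*pi/4) on |1011>, 0 on |1100>, 0 on |1101>, 0 on |1110>, 0 on |1111>. Key observation: steps 1-4 multiply out to the identity, so the circuit reduces to the remaining gates.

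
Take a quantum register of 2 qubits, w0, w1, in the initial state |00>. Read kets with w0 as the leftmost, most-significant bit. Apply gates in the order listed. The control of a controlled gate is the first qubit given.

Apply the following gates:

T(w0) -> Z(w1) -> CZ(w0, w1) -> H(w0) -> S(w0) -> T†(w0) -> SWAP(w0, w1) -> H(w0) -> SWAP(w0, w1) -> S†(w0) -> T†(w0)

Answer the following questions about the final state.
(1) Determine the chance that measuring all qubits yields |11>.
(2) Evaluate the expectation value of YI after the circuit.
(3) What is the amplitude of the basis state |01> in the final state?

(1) The probability of measuring |11> is 1/4.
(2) The expectation value of YI is -1.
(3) The final state's coefficient on |01> equals 1/2.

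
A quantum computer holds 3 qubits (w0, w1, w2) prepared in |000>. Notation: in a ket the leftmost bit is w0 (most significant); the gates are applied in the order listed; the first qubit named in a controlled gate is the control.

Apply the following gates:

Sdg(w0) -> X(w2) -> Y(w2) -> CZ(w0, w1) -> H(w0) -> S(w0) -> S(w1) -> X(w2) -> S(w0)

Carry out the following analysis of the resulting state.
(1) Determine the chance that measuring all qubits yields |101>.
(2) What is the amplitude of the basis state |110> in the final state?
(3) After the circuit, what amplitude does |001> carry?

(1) Outcome |101> occurs with probability 1/2.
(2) |110> carries amplitude 0 in the final state.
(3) The final state's coefficient on |001> equals -sqrt(2)*I/2.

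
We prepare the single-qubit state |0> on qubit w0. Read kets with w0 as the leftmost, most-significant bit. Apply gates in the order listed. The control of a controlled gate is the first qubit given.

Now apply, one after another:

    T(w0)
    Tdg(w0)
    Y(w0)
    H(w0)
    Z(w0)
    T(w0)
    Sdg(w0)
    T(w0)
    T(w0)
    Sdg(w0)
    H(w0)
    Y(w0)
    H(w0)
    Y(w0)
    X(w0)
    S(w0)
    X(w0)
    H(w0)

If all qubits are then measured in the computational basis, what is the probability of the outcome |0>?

A full measurement returns |0> with probability 1/2 - sqrt(2)/4.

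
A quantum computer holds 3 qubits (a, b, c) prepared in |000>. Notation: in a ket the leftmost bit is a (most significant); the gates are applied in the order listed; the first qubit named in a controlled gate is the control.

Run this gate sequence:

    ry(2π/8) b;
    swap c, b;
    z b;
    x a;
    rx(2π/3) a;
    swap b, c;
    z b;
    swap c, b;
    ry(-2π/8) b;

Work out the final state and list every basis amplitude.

After the circuit, the state carries amplitude I*(-2*sqrt(3) - sqrt(6))/8 on |000>, sqrt(6)*I/8 on |001>, sqrt(6)*I/8 on |010>, I*(-2*sqrt(3) + sqrt(6))/8 on |011>, sqrt(2)/8 + 1/4 on |100>, -sqrt(2)/8 on |101>, -sqrt(2)/8 on |110>, 1/4 - sqrt(2)/8 on |111>.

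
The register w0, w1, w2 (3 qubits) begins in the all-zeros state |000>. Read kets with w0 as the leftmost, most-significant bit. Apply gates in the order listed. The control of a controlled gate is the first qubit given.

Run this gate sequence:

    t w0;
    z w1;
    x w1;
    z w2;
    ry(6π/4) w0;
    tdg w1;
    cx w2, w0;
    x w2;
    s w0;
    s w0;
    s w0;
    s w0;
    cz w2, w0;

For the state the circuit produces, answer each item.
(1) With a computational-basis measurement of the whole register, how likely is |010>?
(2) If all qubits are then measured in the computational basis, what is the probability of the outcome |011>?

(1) Outcome |010> occurs with probability 0. Key observation: steps 9-12 multiply out to the identity, so the circuit reduces to the remaining gates.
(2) Outcome |011> occurs with probability 1/2.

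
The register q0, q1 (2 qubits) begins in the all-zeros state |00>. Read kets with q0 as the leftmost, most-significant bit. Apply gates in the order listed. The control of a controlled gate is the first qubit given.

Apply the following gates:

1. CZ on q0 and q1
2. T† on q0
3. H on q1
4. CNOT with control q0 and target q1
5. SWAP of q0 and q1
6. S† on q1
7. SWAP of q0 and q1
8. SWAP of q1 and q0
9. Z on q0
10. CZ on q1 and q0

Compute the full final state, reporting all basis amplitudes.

The resulting statevector has amplitude sqrt(2)/2 on |00>, 0 on |01>, -sqrt(2)/2 on |10>, 0 on |11>.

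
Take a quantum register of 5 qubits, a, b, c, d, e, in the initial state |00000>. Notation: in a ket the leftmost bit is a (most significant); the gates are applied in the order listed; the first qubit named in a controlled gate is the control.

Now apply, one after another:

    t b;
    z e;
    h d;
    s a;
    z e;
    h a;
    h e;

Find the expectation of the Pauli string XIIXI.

In the final state, XIIXI has expectation 1.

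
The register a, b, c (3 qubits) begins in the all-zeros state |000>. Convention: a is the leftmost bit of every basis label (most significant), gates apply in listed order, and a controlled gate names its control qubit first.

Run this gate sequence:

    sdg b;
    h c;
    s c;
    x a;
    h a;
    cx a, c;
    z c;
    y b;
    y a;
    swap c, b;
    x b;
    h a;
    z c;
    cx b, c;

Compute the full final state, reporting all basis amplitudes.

The final amplitudes are 0 on |000>, sqrt(2)*(-1 - I)/4 on |001>, sqrt(2)*(1 + I)/4 on |010>, 0 on |011>, 0 on |100>, sqrt(2)*(-1 + I)/4 on |101>, sqrt(2)*(-1 + I)/4 on |110>, 0 on |111>.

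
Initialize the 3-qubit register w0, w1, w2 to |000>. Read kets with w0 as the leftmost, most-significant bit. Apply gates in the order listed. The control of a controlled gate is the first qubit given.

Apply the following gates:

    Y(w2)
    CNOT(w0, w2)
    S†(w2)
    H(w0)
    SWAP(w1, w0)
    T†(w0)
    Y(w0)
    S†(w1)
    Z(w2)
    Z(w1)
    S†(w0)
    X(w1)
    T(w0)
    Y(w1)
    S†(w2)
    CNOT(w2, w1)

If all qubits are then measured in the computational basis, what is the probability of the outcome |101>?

The probability of measuring |101> is 1/2.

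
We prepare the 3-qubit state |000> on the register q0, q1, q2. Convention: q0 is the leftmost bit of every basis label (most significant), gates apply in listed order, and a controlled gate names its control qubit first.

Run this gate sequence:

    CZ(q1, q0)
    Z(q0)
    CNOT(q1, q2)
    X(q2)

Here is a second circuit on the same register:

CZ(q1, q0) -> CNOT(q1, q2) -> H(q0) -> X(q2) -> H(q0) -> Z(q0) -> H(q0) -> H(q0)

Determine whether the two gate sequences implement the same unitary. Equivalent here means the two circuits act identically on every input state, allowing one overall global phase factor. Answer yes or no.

Yes: on every input state the two circuits agree up to one overall phase factor.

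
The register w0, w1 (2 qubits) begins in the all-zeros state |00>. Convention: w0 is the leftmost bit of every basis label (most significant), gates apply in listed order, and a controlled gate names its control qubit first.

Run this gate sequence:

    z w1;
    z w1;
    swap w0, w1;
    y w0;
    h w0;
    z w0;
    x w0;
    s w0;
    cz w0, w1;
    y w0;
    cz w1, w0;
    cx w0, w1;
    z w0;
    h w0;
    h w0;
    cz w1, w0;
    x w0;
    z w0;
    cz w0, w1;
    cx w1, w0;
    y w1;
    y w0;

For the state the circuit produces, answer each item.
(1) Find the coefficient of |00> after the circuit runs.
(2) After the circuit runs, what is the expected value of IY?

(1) The final state's coefficient on |00> equals sqrt(2)/2.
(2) In the final state, IY has expectation -1.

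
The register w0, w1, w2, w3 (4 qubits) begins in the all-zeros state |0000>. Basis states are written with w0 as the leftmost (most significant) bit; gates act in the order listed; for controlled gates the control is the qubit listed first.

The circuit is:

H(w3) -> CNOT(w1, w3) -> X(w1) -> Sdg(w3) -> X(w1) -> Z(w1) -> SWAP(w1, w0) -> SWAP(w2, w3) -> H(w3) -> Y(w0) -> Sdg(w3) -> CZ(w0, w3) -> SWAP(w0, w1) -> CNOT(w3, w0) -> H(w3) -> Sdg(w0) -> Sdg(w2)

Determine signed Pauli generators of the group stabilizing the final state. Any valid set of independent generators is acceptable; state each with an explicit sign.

One valid set of independent stabilizer generators is +XIIZ, -IIXI, +ZIIX, -IZII (any independent generating set of the same group is equally correct).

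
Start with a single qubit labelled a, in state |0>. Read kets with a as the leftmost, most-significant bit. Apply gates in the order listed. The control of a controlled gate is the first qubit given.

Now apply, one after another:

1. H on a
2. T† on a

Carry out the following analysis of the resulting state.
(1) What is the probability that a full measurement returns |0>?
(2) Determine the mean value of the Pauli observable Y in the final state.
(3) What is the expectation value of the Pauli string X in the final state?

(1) The probability of measuring |0> is 1/2.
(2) The observable Y averages to -sqrt(2)/2.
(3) The expectation value of X is sqrt(2)/2.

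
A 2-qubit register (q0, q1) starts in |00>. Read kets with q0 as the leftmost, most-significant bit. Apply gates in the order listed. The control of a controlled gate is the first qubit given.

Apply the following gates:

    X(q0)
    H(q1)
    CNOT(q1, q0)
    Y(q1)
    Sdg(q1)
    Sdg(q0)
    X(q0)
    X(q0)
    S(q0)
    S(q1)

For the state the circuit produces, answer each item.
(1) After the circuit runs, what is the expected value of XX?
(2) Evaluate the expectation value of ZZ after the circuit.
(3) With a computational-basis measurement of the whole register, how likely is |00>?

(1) In the final state, XX has expectation -1. Key observation: the block from step 5 through step 10 cancels to the identity and can be dropped.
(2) The observable ZZ averages to 1.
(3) A full measurement returns |00> with probability 1/2.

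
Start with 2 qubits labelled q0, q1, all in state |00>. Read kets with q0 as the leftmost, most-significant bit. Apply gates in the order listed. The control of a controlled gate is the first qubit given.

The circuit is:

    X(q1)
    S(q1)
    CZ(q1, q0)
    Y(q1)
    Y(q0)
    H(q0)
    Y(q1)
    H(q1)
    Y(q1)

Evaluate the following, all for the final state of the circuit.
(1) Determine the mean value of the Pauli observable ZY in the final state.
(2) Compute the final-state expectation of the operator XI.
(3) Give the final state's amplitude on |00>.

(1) In the final state, ZY has expectation 0.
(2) In the final state, XI has expectation -1.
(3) The amplitude on |00> is -I/2.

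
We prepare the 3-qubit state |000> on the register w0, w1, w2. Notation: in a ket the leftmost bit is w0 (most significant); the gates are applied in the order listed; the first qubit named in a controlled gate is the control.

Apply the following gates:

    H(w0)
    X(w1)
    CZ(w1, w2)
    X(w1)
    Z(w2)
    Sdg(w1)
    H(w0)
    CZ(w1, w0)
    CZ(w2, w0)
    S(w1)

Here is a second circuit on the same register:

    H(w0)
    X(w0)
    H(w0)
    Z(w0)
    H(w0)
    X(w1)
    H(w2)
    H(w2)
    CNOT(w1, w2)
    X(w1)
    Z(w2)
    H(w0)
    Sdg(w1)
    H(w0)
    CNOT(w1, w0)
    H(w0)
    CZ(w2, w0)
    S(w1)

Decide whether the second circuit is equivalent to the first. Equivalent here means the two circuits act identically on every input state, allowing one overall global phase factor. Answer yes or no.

No — the two circuits implement different unitaries, even allowing a global phase.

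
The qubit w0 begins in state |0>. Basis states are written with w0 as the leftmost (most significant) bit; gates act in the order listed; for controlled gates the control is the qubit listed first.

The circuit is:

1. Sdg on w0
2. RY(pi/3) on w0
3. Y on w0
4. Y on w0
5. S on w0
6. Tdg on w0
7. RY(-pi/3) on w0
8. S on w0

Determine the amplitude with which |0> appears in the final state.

|0> carries amplitude 3/4 + exp(I*pi/4)/4 in the final state.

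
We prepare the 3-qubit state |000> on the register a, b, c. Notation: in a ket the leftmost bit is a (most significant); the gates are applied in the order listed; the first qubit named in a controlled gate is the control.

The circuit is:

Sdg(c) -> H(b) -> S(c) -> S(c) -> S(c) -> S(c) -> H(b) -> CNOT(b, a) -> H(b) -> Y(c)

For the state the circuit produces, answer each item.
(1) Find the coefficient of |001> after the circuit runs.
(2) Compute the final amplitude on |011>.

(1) The final state's coefficient on |001> equals sqrt(2)*I/2.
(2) |011> carries amplitude sqrt(2)*I/2 in the final state.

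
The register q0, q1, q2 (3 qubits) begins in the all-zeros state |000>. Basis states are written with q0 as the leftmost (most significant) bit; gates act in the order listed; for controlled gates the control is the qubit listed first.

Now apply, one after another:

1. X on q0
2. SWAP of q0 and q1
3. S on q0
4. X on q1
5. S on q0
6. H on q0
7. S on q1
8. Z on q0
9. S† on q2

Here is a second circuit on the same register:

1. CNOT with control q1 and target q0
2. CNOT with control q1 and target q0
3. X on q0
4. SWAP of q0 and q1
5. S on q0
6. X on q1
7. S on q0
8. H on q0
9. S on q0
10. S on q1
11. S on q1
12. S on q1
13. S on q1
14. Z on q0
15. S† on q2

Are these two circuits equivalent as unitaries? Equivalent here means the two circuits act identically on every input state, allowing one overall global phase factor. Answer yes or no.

No: there is an input state on which the two circuits produce genuinely different outputs (not merely differing by a phase).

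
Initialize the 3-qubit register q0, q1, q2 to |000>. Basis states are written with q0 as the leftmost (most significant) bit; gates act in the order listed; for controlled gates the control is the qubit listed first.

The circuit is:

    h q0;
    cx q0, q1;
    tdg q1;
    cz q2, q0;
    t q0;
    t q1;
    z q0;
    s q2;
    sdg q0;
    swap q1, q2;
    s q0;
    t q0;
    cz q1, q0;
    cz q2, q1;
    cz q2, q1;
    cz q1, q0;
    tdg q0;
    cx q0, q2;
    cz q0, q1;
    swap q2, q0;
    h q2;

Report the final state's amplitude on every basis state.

The resulting statevector has amplitude 1/2 - exp(I*pi/4)/2 on |000>, 1/2 + exp(I*pi/4)/2 on |001>, and 0 on every other basis state. Key observation: the block from step 12 through step 17 cancels to the identity and can be dropped.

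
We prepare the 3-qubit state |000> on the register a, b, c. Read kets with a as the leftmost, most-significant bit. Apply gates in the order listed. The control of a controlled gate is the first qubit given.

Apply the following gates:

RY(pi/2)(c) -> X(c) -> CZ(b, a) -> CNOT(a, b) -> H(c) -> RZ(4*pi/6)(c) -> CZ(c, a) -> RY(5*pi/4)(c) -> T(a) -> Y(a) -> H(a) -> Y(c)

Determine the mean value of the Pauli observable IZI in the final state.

In the final state, IZI has expectation 1.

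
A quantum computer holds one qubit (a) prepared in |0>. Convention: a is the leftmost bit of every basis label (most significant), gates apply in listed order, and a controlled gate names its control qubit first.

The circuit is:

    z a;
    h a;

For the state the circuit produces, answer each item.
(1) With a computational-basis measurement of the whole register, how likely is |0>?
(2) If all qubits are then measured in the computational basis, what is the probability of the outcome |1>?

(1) The probability of measuring |0> is 1/2.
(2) The probability of measuring |1> is 1/2.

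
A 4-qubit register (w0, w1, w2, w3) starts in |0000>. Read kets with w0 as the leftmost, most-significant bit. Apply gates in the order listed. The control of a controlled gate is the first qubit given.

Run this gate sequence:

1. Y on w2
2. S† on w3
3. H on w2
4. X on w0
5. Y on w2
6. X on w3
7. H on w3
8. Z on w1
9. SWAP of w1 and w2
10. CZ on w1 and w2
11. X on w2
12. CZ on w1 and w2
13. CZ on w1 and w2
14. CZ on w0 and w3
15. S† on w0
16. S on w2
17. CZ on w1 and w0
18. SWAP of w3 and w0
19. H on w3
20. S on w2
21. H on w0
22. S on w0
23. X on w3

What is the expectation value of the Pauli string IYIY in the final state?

The observable IYIY averages to 0.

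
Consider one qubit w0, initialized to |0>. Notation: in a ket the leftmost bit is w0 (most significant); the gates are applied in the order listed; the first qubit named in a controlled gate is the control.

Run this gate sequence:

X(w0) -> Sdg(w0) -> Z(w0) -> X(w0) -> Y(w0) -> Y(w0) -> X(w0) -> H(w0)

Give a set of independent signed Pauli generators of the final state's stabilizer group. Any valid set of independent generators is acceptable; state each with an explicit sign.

The final state is stabilized by the group generated by -X; other independent generating sets are equally valid. Key observation: gates 4-7 undo each other exactly, leaving only the rest of the circuit to track.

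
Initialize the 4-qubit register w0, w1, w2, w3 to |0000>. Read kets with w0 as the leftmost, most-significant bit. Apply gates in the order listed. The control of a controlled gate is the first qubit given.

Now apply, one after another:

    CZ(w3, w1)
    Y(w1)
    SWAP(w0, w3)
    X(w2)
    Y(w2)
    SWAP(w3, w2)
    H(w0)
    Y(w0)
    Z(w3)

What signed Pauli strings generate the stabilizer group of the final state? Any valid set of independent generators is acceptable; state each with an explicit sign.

The stabilizer group can be generated by -XIII, -IZII, +IIZI, +IIIZ, among other valid generating sets.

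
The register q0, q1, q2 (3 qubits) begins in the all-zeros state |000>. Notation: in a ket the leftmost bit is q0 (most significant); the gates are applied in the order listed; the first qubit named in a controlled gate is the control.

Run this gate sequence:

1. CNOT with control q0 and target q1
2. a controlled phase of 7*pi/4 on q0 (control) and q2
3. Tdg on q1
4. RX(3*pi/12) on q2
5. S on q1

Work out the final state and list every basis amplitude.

The resulting statevector has amplitude sqrt(sqrt(2) + 2)/2 on |000>, -I*sqrt(2 - sqrt(2))/2 on |001>, and 0 on every other basis state.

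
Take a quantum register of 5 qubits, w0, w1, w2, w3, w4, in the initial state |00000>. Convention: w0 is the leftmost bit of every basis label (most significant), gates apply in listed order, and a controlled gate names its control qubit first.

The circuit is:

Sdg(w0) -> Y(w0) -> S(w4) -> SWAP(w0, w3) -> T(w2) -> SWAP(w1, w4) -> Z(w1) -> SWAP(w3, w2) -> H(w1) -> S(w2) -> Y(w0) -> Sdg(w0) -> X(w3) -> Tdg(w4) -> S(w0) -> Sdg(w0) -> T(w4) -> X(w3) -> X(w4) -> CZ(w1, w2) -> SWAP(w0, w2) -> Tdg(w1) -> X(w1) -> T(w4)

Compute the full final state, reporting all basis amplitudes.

The final amplitudes are sqrt(2)/2 on |10101>, -sqrt(2)*exp(I*pi/4)/2 on |11101>, and 0 on every other basis state. Key observation: gates 13-18 undo each other exactly, leaving only the rest of the circuit to track.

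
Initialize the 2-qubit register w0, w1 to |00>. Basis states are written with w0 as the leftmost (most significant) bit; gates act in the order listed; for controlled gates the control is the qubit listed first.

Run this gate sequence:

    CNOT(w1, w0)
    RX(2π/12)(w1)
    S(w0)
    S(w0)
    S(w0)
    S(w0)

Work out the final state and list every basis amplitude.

After the circuit, the state carries amplitude sqrt(2)/4 + sqrt(6)/4 on |00>, I*(-sqrt(6) + sqrt(2))/4 on |01>, 0 on |10>, 0 on |11>. Key observation: the block from step 3 through step 6 cancels to the identity and can be dropped.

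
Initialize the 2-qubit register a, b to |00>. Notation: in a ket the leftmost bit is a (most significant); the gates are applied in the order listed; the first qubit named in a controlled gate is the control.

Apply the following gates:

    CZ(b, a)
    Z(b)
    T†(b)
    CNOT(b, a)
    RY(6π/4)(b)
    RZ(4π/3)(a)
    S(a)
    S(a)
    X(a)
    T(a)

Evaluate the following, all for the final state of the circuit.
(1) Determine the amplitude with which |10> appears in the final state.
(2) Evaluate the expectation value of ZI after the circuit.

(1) |10> carries amplitude sqrt(2)*exp(7*I*pi/12)/2 in the final state.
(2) The expectation value of ZI is -1.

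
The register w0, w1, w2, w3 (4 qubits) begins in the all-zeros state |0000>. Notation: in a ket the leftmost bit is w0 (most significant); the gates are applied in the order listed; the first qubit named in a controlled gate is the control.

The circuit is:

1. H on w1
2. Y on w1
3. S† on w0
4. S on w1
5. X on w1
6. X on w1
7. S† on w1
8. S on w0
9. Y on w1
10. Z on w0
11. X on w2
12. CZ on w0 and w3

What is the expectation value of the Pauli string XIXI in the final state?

The observable XIXI averages to 0. Key observation: steps 2-9 multiply out to the identity, so the circuit reduces to the remaining gates.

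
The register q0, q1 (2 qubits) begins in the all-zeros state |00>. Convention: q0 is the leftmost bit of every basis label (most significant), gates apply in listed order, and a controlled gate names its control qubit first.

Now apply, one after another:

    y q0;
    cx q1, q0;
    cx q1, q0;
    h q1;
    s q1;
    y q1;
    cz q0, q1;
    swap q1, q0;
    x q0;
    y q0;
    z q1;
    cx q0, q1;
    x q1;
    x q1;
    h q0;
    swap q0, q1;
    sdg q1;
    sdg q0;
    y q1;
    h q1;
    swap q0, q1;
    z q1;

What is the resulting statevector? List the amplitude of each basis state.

The resulting statevector has amplitude sqrt(2)*(1 - I)/4 on |00>, sqrt(2)*(1 + I)/4 on |01>, sqrt(2)*(-1 - I)/4 on |10>, sqrt(2)*(-1 + I)/4 on |11>.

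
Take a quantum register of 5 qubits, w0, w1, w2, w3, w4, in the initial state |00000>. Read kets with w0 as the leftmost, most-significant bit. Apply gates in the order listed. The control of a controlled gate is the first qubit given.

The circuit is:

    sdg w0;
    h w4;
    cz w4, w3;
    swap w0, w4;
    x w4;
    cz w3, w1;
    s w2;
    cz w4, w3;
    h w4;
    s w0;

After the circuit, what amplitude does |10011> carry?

The amplitude on |10011> is 0.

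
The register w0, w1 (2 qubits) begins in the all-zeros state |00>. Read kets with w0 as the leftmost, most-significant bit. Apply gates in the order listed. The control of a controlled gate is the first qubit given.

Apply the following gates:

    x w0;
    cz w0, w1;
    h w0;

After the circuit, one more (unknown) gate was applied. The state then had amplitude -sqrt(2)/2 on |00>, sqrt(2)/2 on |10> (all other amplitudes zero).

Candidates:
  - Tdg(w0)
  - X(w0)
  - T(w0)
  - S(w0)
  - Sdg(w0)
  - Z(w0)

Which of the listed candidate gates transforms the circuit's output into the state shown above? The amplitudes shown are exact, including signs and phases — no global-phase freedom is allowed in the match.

The applied gate was X(w0).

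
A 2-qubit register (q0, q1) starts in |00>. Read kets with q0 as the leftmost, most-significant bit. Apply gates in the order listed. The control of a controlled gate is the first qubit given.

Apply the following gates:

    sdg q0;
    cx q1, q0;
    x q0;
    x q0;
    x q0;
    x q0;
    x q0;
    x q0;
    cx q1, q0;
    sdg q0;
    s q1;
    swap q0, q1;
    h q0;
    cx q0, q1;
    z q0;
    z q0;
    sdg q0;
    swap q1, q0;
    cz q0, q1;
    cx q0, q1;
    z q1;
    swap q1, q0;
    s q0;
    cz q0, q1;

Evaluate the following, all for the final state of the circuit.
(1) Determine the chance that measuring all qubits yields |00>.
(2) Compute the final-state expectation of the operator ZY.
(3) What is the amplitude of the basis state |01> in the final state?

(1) A full measurement returns |00> with probability 1/2. Key observation: gates 2-9 undo each other exactly, leaving only the rest of the circuit to track.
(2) In the final state, ZY has expectation 1.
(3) The amplitude on |01> is sqrt(2)*I/2.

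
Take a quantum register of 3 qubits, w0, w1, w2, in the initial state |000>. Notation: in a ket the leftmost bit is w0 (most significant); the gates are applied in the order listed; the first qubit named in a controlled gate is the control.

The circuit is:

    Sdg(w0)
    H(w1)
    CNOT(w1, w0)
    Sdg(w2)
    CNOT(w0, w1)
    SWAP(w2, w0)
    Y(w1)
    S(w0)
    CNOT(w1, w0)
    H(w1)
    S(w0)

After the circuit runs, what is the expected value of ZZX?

In the final state, ZZX has expectation 0.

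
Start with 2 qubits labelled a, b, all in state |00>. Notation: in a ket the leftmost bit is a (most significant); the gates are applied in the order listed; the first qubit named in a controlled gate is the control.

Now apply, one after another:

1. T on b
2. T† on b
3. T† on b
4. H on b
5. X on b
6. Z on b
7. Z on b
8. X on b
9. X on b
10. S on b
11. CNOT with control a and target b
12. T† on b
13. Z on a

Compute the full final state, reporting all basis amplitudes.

After the circuit, the state carries amplitude sqrt(2)/2 on |00>, sqrt(2)*exp(I*pi/4)/2 on |01>, 0 on |10>, 0 on |11>.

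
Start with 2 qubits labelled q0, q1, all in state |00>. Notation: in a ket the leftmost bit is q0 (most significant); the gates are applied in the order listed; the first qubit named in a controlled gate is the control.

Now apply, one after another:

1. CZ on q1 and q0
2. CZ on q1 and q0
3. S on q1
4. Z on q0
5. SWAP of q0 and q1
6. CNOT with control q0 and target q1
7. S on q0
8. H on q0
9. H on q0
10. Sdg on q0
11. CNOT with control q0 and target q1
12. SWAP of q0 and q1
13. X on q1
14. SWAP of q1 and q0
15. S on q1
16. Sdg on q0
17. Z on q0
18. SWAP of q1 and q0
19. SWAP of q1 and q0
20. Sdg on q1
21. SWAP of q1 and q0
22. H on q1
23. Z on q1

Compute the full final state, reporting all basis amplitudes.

The resulting statevector has amplitude sqrt(2)*I/2 on |00>, sqrt(2)*I/2 on |01>, 0 on |10>, 0 on |11>.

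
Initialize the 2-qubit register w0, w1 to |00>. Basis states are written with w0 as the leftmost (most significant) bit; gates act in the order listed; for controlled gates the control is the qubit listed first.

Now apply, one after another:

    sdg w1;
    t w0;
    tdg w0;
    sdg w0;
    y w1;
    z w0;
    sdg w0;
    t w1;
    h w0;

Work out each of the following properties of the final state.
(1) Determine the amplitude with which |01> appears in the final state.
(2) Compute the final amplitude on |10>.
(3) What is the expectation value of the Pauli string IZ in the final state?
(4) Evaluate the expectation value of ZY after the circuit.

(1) The final state's coefficient on |01> equals sqrt(2)*exp(3*I*pi/4)/2.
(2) The amplitude on |10> is 0.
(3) In the final state, IZ has expectation -1.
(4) The observable ZY averages to 0.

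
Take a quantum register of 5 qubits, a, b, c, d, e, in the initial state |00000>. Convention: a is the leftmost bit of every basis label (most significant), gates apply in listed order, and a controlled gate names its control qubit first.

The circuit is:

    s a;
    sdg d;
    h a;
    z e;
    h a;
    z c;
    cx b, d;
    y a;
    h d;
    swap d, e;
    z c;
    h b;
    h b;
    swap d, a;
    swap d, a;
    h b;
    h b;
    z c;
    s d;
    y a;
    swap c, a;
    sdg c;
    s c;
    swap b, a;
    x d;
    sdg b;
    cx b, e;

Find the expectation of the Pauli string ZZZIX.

In the final state, ZZZIX has expectation 1. Key observation: gates 11-18 undo each other exactly, leaving only the rest of the circuit to track.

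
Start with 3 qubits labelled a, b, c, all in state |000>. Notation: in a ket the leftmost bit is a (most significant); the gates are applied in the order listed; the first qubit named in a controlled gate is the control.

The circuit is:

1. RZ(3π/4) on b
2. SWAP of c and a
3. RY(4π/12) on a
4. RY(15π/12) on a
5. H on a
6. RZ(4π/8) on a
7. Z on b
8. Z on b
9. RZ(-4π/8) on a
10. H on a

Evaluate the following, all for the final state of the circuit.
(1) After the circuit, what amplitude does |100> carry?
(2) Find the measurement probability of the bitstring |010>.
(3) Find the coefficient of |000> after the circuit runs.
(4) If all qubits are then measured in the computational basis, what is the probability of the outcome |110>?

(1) The final state's coefficient on |100> equals (-sqrt(3*sqrt(2) + 6)/4 + sqrt(2 - sqrt(2))/4)*exp(5*I*pi/8). Key observation: steps 5-10 multiply out to the identity, so the circuit reduces to the remaining gates.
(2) Outcome |010> occurs with probability 0.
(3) |000> carries amplitude (sqrt(6 - 3*sqrt(2))/4 + sqrt(sqrt(2) + 2)/4)*exp(5*I*pi/8) in the final state.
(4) Outcome |110> occurs with probability 0.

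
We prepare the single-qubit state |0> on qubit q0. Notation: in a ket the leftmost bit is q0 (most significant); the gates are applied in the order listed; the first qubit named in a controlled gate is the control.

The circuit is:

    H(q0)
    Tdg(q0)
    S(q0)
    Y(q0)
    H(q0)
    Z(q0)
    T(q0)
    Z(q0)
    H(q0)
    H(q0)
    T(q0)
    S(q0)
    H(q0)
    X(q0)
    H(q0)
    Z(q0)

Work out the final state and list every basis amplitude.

After the circuit, the state carries amplitude -exp(3*I*pi/4)/2 + I/2 on |0>, exp(3*I*pi/4)/2 + I/2 on |1>.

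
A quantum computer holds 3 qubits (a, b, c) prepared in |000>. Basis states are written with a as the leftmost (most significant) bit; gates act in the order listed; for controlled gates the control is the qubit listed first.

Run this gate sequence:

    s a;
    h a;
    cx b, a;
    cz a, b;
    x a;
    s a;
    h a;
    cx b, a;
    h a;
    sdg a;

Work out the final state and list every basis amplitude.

After the circuit, the state carries amplitude sqrt(2)/2 on |000>, sqrt(2)/2 on |100>, and 0 on every other basis state.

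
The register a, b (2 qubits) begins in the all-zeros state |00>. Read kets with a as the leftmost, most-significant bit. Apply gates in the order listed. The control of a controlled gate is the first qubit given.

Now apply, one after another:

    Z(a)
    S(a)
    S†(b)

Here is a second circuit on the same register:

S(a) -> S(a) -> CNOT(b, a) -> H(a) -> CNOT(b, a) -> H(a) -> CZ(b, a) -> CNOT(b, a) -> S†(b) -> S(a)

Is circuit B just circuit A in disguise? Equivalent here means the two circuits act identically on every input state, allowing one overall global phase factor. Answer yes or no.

Yes, they are equivalent — the unitaries differ by at most a global phase.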